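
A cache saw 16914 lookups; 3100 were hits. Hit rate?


Formula: hit rate = hits / (hits + misses) * 100
hit rate = 3100 / (3100 + 13814) * 100
hit rate = 3100 / 16914 * 100
hit rate = 18.33%

18.33%


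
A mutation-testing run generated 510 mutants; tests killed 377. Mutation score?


Mutation score = killed / total * 100
Mutation score = 377 / 510 * 100
Mutation score = 73.92%

73.92%


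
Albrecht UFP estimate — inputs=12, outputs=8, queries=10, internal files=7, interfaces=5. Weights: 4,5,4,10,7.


UFP = EI*4 + EO*5 + EQ*4 + ILF*10 + EIF*7
UFP = 12*4 + 8*5 + 10*4 + 7*10 + 5*7
UFP = 48 + 40 + 40 + 70 + 35
UFP = 233

233


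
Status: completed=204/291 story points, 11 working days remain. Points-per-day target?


Formula: Required rate = Remaining points / Days left
Remaining = 291 - 204 = 87 points
Required rate = 87 / 11 = 7.91 points/day

7.91 points/day


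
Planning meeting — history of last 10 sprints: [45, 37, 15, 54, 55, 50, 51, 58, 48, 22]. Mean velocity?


Formula: Avg velocity = Total points / Number of sprints
Points: [45, 37, 15, 54, 55, 50, 51, 58, 48, 22]
Sum = 45 + 37 + 15 + 54 + 55 + 50 + 51 + 58 + 48 + 22 = 435
Avg velocity = 435 / 10 = 43.5 points/sprint

43.5 points/sprint


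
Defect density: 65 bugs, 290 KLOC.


Defect density = defects / KLOC
Defect density = 65 / 290
Defect density = 0.224 defects/KLOC

0.224 defects/KLOC


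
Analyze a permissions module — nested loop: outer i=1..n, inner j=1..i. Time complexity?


Reasoning: triangle: n(n+1)/2 ~ n^2/2
Complexity: O(n^2)

O(n^2)


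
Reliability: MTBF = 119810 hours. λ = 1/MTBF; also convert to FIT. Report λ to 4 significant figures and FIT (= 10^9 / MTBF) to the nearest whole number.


Formula: λ = 1 / MTBF; FIT = λ × 1e9 = 1e9 / MTBF
λ = 1 / 119810 ≈ 8.347e-06 failures/hour
FIT = 1e9 / 119810 ≈ 8347 failures per 1e9 hours (nearest whole number)

λ = 8.347e-06 /h, FIT = 8347


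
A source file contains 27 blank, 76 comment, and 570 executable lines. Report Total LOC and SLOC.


Total LOC = blank + comment + code
Total LOC = 27 + 76 + 570 = 673
SLOC (source only) = code = 570

Total LOC: 673, SLOC: 570


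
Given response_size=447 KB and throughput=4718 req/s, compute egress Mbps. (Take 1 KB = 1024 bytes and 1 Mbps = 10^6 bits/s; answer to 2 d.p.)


Formula: Mbps = payload_bytes * RPS * 8 / 1e6
Payload per request = 447 KB = 447 * 1024 = 457728 bytes
Total bytes/sec = 457728 * 4718 = 2159560704
Total bits/sec = 2159560704 * 8 = 17276485632
Mbps = 17276485632 / 1e6 = 17276.49

17276.49 Mbps


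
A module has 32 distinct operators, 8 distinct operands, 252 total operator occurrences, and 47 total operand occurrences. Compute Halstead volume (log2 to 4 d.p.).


Formula: V = N * log2(η), where N = N1 + N2 and η = η1 + η2
η = 32 + 8 = 40
N = 252 + 47 = 299
log2(40) ≈ 5.3219
V = 299 * 5.3219 = 1591.25

1591.25


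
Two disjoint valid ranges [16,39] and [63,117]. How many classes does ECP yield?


Valid ranges: [16,39] and [63,117]
Class 1: x < 16 — invalid
Class 2: 16 ≤ x ≤ 39 — valid
Class 3: 39 < x < 63 — invalid (gap between ranges)
Class 4: 63 ≤ x ≤ 117 — valid
Class 5: x > 117 — invalid
Total equivalence classes: 5

5 equivalence classes


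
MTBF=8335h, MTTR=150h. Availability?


Availability = MTBF / (MTBF + MTTR)
Availability = 8335 / (8335 + 150)
Availability = 8335 / 8485
Availability = 98.2322%

98.2322%


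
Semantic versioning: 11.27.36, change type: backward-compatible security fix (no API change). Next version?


Current: 11.27.36
Change category: 'backward-compatible security fix (no API change)' → patch bump
SemVer rule: patch bump → increment PATCH (MAJOR and MINOR unchanged)
New: 11.27.37

11.27.37


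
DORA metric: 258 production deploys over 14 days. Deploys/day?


Formula: deployments per day = releases / days
= 258 / 14
= 18.429 deploys/day
(equivalently, 129.0 deploys/week)

18.429 deploys/day


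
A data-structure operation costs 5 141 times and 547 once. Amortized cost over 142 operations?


Formula: Amortized cost = Total cost / Operations
Total cost = (141 * 5) + (1 * 547)
Total cost = 705 + 547 = 1252
Amortized = 1252 / 142 = 8.8169

8.8169


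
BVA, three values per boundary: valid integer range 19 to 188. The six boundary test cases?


Range: [19, 188]
Boundaries: just below min, min, min+1, max-1, max, just above max
Values: [18, 19, 20, 187, 188, 189]

[18, 19, 20, 187, 188, 189]


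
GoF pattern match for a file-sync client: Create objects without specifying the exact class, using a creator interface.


This matches the Factory Method pattern

Factory Method


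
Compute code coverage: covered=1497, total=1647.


Coverage = covered / total * 100
Coverage = 1497 / 1647 * 100
Coverage = 90.89%

90.89%


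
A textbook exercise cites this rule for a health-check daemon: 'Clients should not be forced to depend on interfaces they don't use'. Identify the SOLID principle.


This describes the Interface Segregation Principle (ISP)

Interface Segregation Principle (ISP)


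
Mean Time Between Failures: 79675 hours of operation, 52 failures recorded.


Formula: MTBF = Total operating time / Number of failures
MTBF = 79675 / 52
MTBF = 1532.21 hours

1532.21 hours


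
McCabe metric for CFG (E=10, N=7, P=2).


Formula: V(G) = E - N + 2P
V(G) = 10 - 7 + 2*2
V(G) = 3 + 4
V(G) = 7

7


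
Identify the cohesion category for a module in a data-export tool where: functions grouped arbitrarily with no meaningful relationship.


Reasoning: Worst: random grouping
Type: Coincidental cohesion

Coincidental cohesion


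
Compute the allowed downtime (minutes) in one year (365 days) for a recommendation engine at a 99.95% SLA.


Formula: allowed downtime = period * (100 - SLA) / 100
Period (year (365 days)) = 525600 minutes
Unavailability fraction = (100 - 99.95) / 100
Allowed downtime = 525600 * (100 - 99.95) / 100
Allowed downtime = 262.8 minutes

262.8 minutes


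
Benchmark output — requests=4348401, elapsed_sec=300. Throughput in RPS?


Formula: throughput = requests / seconds
throughput = 4348401 / 300
throughput = 14494.67 requests/second

14494.67 requests/second


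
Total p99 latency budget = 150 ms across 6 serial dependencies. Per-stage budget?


Formula: per_stage = total_budget / stages
per_stage = 150 / 6
per_stage = 25.0 ms

25.0 ms


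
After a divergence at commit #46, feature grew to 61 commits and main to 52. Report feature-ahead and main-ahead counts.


Common ancestor: commit #46
feature commits after divergence: 61 - 46 = 15
main commits after divergence: 52 - 46 = 6
feature is 15 commits ahead of main
main is 6 commits ahead of feature

feature ahead: 15, main ahead: 6


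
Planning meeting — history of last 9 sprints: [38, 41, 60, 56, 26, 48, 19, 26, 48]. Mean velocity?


Formula: Avg velocity = Total points / Number of sprints
Points: [38, 41, 60, 56, 26, 48, 19, 26, 48]
Sum = 38 + 41 + 60 + 56 + 26 + 48 + 19 + 26 + 48 = 362
Avg velocity = 362 / 9 = 40.22 points/sprint

40.22 points/sprint


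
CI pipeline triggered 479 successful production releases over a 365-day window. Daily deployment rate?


Formula: deployments per day = releases / days
= 479 / 365
= 1.312 deploys/day
(equivalently, 9.19 deploys/week)

1.312 deploys/day


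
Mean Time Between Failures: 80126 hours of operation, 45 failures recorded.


Formula: MTBF = Total operating time / Number of failures
MTBF = 80126 / 45
MTBF = 1780.58 hours

1780.58 hours


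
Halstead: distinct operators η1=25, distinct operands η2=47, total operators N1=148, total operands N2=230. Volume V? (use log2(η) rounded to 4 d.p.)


Formula: V = N * log2(η), where N = N1 + N2 and η = η1 + η2
η = 25 + 47 = 72
N = 148 + 230 = 378
log2(72) ≈ 6.1699
V = 378 * 6.1699 = 2332.22

2332.22


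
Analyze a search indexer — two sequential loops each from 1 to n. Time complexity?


Reasoning: sequential dominates: O(n) + O(n) = O(n)
Complexity: O(n)

O(n)


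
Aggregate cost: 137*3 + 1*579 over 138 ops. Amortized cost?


Formula: Amortized cost = Total cost / Operations
Total cost = (137 * 3) + (1 * 579)
Total cost = 411 + 579 = 990
Amortized = 990 / 138 = 7.1739

7.1739


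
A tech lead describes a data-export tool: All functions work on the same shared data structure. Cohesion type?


Reasoning: Functions share data
Type: Communicational cohesion

Communicational cohesion


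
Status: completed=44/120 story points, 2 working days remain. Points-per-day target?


Formula: Required rate = Remaining points / Days left
Remaining = 120 - 44 = 76 points
Required rate = 76 / 2 = 38.0 points/day

38.0 points/day


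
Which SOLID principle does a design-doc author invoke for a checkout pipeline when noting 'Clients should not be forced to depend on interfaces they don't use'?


This describes the Interface Segregation Principle (ISP)

Interface Segregation Principle (ISP)


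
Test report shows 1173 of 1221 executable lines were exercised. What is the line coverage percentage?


Coverage = covered / total * 100
Coverage = 1173 / 1221 * 100
Coverage = 96.07%

96.07%


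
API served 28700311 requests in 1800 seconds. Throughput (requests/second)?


Formula: throughput = requests / seconds
throughput = 28700311 / 1800
throughput = 15944.62 requests/second

15944.62 requests/second


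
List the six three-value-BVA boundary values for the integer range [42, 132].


Range: [42, 132]
Boundaries: just below min, min, min+1, max-1, max, just above max
Values: [41, 42, 43, 131, 132, 133]

[41, 42, 43, 131, 132, 133]


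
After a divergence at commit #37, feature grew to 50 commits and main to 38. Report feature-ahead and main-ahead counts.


Common ancestor: commit #37
feature commits after divergence: 50 - 37 = 13
main commits after divergence: 38 - 37 = 1
feature is 13 commits ahead of main
main is 1 commits ahead of feature

feature ahead: 13, main ahead: 1


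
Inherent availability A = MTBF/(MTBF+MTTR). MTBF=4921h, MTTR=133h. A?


Availability = MTBF / (MTBF + MTTR)
Availability = 4921 / (4921 + 133)
Availability = 4921 / 5054
Availability = 97.3684%

97.3684%


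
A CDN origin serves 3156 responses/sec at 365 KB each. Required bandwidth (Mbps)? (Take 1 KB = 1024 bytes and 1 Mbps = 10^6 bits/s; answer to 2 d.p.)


Formula: Mbps = payload_bytes * RPS * 8 / 1e6
Payload per request = 365 KB = 365 * 1024 = 373760 bytes
Total bytes/sec = 373760 * 3156 = 1179586560
Total bits/sec = 1179586560 * 8 = 9436692480
Mbps = 9436692480 / 1e6 = 9436.69

9436.69 Mbps


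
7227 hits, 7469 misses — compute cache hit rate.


Formula: hit rate = hits / (hits + misses) * 100
hit rate = 7227 / (7227 + 7469) * 100
hit rate = 7227 / 14696 * 100
hit rate = 49.18%

49.18%


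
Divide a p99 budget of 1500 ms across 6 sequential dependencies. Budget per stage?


Formula: per_stage = total_budget / stages
per_stage = 1500 / 6
per_stage = 250.0 ms

250.0 ms


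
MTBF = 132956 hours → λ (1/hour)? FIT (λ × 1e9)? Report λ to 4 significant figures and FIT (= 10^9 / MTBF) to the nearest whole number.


Formula: λ = 1 / MTBF; FIT = λ × 1e9 = 1e9 / MTBF
λ = 1 / 132956 ≈ 7.521e-06 failures/hour
FIT = 1e9 / 132956 ≈ 7521 failures per 1e9 hours (nearest whole number)

λ = 7.521e-06 /h, FIT = 7521


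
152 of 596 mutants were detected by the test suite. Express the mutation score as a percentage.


Mutation score = killed / total * 100
Mutation score = 152 / 596 * 100
Mutation score = 25.5%

25.5%


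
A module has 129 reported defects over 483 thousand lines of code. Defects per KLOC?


Defect density = defects / KLOC
Defect density = 129 / 483
Defect density = 0.267 defects/KLOC

0.267 defects/KLOC


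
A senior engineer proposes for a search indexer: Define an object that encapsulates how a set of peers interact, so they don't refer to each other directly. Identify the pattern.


This matches the Mediator pattern

Mediator


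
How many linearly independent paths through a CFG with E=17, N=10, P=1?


Formula: V(G) = E - N + 2P
V(G) = 17 - 10 + 2*1
V(G) = 7 + 2
V(G) = 9

9


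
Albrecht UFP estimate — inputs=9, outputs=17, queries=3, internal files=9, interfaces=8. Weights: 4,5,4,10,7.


UFP = EI*4 + EO*5 + EQ*4 + ILF*10 + EIF*7
UFP = 9*4 + 17*5 + 3*4 + 9*10 + 8*7
UFP = 36 + 85 + 12 + 90 + 56
UFP = 279

279


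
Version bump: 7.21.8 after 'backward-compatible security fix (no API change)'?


Current: 7.21.8
Change category: 'backward-compatible security fix (no API change)' → patch bump
SemVer rule: patch bump → increment PATCH (MAJOR and MINOR unchanged)
New: 7.21.9

7.21.9


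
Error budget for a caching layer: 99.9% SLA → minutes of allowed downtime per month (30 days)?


Formula: allowed downtime = period * (100 - SLA) / 100
Period (month (30 days)) = 43200 minutes
Unavailability fraction = (100 - 99.9) / 100
Allowed downtime = 43200 * (100 - 99.9) / 100
Allowed downtime = 43.2 minutes

43.2 minutes


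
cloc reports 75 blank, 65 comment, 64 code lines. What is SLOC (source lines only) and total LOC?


Total LOC = blank + comment + code
Total LOC = 75 + 65 + 64 = 204
SLOC (source only) = code = 64

Total LOC: 204, SLOC: 64


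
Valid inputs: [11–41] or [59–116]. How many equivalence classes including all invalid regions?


Valid ranges: [11,41] and [59,116]
Class 1: x < 11 — invalid
Class 2: 11 ≤ x ≤ 41 — valid
Class 3: 41 < x < 59 — invalid (gap between ranges)
Class 4: 59 ≤ x ≤ 116 — valid
Class 5: x > 116 — invalid
Total equivalence classes: 5

5 equivalence classes


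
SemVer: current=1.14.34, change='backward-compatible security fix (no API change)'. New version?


Current: 1.14.34
Change category: 'backward-compatible security fix (no API change)' → patch bump
SemVer rule: patch bump → increment PATCH (MAJOR and MINOR unchanged)
New: 1.14.35

1.14.35


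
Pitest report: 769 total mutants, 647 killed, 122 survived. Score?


Mutation score = killed / total * 100
Mutation score = 647 / 769 * 100
Mutation score = 84.14%

84.14%


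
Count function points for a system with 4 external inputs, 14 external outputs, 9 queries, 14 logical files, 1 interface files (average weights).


UFP = EI*4 + EO*5 + EQ*4 + ILF*10 + EIF*7
UFP = 4*4 + 14*5 + 9*4 + 14*10 + 1*7
UFP = 16 + 70 + 36 + 140 + 7
UFP = 269

269


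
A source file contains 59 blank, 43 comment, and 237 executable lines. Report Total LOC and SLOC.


Total LOC = blank + comment + code
Total LOC = 59 + 43 + 237 = 339
SLOC (source only) = code = 237

Total LOC: 339, SLOC: 237


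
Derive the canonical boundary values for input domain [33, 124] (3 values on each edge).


Range: [33, 124]
Boundaries: just below min, min, min+1, max-1, max, just above max
Values: [32, 33, 34, 123, 124, 125]

[32, 33, 34, 123, 124, 125]


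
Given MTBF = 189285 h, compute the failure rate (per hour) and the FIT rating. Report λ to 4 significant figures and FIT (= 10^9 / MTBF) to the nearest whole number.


Formula: λ = 1 / MTBF; FIT = λ × 1e9 = 1e9 / MTBF
λ = 1 / 189285 ≈ 5.283e-06 failures/hour
FIT = 1e9 / 189285 ≈ 5283 failures per 1e9 hours (nearest whole number)

λ = 5.283e-06 /h, FIT = 5283


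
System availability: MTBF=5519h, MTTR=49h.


Availability = MTBF / (MTBF + MTTR)
Availability = 5519 / (5519 + 49)
Availability = 5519 / 5568
Availability = 99.12%

99.12%


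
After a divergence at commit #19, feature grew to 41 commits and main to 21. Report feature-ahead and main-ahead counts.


Common ancestor: commit #19
feature commits after divergence: 41 - 19 = 22
main commits after divergence: 21 - 19 = 2
feature is 22 commits ahead of main
main is 2 commits ahead of feature

feature ahead: 22, main ahead: 2


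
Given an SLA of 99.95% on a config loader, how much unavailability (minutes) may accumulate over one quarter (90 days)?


Formula: allowed downtime = period * (100 - SLA) / 100
Period (quarter (90 days)) = 129600 minutes
Unavailability fraction = (100 - 99.95) / 100
Allowed downtime = 129600 * (100 - 99.95) / 100
Allowed downtime = 64.8 minutes

64.8 minutes


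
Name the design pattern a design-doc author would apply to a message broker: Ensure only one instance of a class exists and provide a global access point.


This matches the Singleton pattern

Singleton


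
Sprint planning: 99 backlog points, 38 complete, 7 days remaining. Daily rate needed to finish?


Formula: Required rate = Remaining points / Days left
Remaining = 99 - 38 = 61 points
Required rate = 61 / 7 = 8.71 points/day

8.71 points/day


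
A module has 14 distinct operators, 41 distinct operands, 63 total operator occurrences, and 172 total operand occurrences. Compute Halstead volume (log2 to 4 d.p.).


Formula: V = N * log2(η), where N = N1 + N2 and η = η1 + η2
η = 14 + 41 = 55
N = 63 + 172 = 235
log2(55) ≈ 5.7814
V = 235 * 5.7814 = 1358.63

1358.63


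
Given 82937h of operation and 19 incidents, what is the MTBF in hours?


Formula: MTBF = Total operating time / Number of failures
MTBF = 82937 / 19
MTBF = 4365.11 hours

4365.11 hours


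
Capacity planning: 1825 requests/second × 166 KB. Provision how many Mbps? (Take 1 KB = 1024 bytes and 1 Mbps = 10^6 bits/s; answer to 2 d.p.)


Formula: Mbps = payload_bytes * RPS * 8 / 1e6
Payload per request = 166 KB = 166 * 1024 = 169984 bytes
Total bytes/sec = 169984 * 1825 = 310220800
Total bits/sec = 310220800 * 8 = 2481766400
Mbps = 2481766400 / 1e6 = 2481.77

2481.77 Mbps


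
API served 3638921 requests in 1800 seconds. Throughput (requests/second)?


Formula: throughput = requests / seconds
throughput = 3638921 / 1800
throughput = 2021.62 requests/second

2021.62 requests/second


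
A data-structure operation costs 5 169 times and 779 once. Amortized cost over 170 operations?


Formula: Amortized cost = Total cost / Operations
Total cost = (169 * 5) + (1 * 779)
Total cost = 845 + 779 = 1624
Amortized = 1624 / 170 = 9.5529

9.5529


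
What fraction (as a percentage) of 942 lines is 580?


Coverage = covered / total * 100
Coverage = 580 / 942 * 100
Coverage = 61.57%

61.57%


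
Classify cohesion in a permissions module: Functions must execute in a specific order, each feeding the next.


Reasoning: Output of one is input to next
Type: Sequential cohesion

Sequential cohesion


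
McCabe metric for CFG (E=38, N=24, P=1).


Formula: V(G) = E - N + 2P
V(G) = 38 - 24 + 2*1
V(G) = 14 + 2
V(G) = 16

16


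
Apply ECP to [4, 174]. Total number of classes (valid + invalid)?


Valid range: [4, 174]
Class 1: x < 4 — invalid
Class 2: 4 ≤ x ≤ 174 — valid
Class 3: x > 174 — invalid
Total equivalence classes: 3

3 equivalence classes


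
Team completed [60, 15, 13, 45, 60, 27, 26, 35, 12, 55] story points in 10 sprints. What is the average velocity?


Formula: Avg velocity = Total points / Number of sprints
Points: [60, 15, 13, 45, 60, 27, 26, 35, 12, 55]
Sum = 60 + 15 + 13 + 45 + 60 + 27 + 26 + 35 + 12 + 55 = 348
Avg velocity = 348 / 10 = 34.8 points/sprint

34.8 points/sprint


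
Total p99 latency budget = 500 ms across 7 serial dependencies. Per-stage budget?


Formula: per_stage = total_budget / stages
per_stage = 500 / 7
per_stage = 71.43 ms

71.43 ms


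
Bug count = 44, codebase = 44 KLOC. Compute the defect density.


Defect density = defects / KLOC
Defect density = 44 / 44
Defect density = 1.0 defects/KLOC

1.0 defects/KLOC


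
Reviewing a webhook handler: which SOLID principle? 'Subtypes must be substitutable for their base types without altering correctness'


This describes the Liskov Substitution Principle (LSP)

Liskov Substitution Principle (LSP)


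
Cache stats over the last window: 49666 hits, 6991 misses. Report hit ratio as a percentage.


Formula: hit rate = hits / (hits + misses) * 100
hit rate = 49666 / (49666 + 6991) * 100
hit rate = 49666 / 56657 * 100
hit rate = 87.66%

87.66%


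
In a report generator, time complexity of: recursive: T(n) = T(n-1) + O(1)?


Reasoning: linear recursion with constant work per frame
Complexity: O(n)

O(n)


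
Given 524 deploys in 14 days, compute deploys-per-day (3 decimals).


Formula: deployments per day = releases / days
= 524 / 14
= 37.429 deploys/day
(equivalently, 262.0 deploys/week)

37.429 deploys/day


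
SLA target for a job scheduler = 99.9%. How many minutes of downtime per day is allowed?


Formula: allowed downtime = period * (100 - SLA) / 100
Period (day) = 1440 minutes
Unavailability fraction = (100 - 99.9) / 100
Allowed downtime = 1440 * (100 - 99.9) / 100
Allowed downtime = 1.44 minutes

1.44 minutes


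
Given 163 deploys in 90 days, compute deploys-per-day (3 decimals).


Formula: deployments per day = releases / days
= 163 / 90
= 1.811 deploys/day
(equivalently, 12.68 deploys/week)

1.811 deploys/day


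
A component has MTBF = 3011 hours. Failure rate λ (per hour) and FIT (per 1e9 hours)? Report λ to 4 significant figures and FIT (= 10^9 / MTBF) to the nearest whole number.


Formula: λ = 1 / MTBF; FIT = λ × 1e9 = 1e9 / MTBF
λ = 1 / 3011 ≈ 3.321e-04 failures/hour
FIT = 1e9 / 3011 ≈ 332116 failures per 1e9 hours (nearest whole number)

λ = 3.321e-04 /h, FIT = 332116


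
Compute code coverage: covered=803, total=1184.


Coverage = covered / total * 100
Coverage = 803 / 1184 * 100
Coverage = 67.82%

67.82%


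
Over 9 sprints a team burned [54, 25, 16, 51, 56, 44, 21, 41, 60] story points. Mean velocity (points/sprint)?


Formula: Avg velocity = Total points / Number of sprints
Points: [54, 25, 16, 51, 56, 44, 21, 41, 60]
Sum = 54 + 25 + 16 + 51 + 56 + 44 + 21 + 41 + 60 = 368
Avg velocity = 368 / 9 = 40.89 points/sprint

40.89 points/sprint


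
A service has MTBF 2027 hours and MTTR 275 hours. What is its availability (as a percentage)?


Availability = MTBF / (MTBF + MTTR)
Availability = 2027 / (2027 + 275)
Availability = 2027 / 2302
Availability = 88.0539%

88.0539%


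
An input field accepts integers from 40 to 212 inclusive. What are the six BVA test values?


Range: [40, 212]
Boundaries: just below min, min, min+1, max-1, max, just above max
Values: [39, 40, 41, 211, 212, 213]

[39, 40, 41, 211, 212, 213]


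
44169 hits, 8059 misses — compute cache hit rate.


Formula: hit rate = hits / (hits + misses) * 100
hit rate = 44169 / (44169 + 8059) * 100
hit rate = 44169 / 52228 * 100
hit rate = 84.57%

84.57%


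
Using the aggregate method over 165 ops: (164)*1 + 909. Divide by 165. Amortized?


Formula: Amortized cost = Total cost / Operations
Total cost = (164 * 1) + (1 * 909)
Total cost = 164 + 909 = 1073
Amortized = 1073 / 165 = 6.503

6.503


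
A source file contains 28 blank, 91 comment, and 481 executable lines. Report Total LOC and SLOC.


Total LOC = blank + comment + code
Total LOC = 28 + 91 + 481 = 600
SLOC (source only) = code = 481

Total LOC: 600, SLOC: 481


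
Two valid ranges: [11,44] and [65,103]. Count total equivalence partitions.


Valid ranges: [11,44] and [65,103]
Class 1: x < 11 — invalid
Class 2: 11 ≤ x ≤ 44 — valid
Class 3: 44 < x < 65 — invalid (gap between ranges)
Class 4: 65 ≤ x ≤ 103 — valid
Class 5: x > 103 — invalid
Total equivalence classes: 5

5 equivalence classes


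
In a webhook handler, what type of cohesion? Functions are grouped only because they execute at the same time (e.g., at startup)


Reasoning: Related by timing only
Type: Temporal cohesion

Temporal cohesion


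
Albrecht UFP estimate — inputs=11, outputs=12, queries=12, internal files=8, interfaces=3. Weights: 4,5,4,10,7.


UFP = EI*4 + EO*5 + EQ*4 + ILF*10 + EIF*7
UFP = 11*4 + 12*5 + 12*4 + 8*10 + 3*7
UFP = 44 + 60 + 48 + 80 + 21
UFP = 253

253


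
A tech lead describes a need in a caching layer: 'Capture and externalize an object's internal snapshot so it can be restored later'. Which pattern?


This matches the Memento pattern

Memento


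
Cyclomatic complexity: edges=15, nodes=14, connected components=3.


Formula: V(G) = E - N + 2P
V(G) = 15 - 14 + 2*3
V(G) = 1 + 6
V(G) = 7

7


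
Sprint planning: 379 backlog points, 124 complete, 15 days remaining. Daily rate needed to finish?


Formula: Required rate = Remaining points / Days left
Remaining = 379 - 124 = 255 points
Required rate = 255 / 15 = 17.0 points/day

17.0 points/day


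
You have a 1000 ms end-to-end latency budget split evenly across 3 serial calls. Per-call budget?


Formula: per_stage = total_budget / stages
per_stage = 1000 / 3
per_stage = 333.33 ms

333.33 ms


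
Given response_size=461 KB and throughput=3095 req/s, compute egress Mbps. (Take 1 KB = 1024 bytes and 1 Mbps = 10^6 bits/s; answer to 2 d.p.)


Formula: Mbps = payload_bytes * RPS * 8 / 1e6
Payload per request = 461 KB = 461 * 1024 = 472064 bytes
Total bytes/sec = 472064 * 3095 = 1461038080
Total bits/sec = 1461038080 * 8 = 11688304640
Mbps = 11688304640 / 1e6 = 11688.3

11688.3 Mbps


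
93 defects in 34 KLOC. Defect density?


Defect density = defects / KLOC
Defect density = 93 / 34
Defect density = 2.735 defects/KLOC

2.735 defects/KLOC


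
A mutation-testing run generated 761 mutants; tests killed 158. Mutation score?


Mutation score = killed / total * 100
Mutation score = 158 / 761 * 100
Mutation score = 20.76%

20.76%


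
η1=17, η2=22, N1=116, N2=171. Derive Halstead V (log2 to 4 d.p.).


Formula: V = N * log2(η), where N = N1 + N2 and η = η1 + η2
η = 17 + 22 = 39
N = 116 + 171 = 287
log2(39) ≈ 5.2854
V = 287 * 5.2854 = 1516.91

1516.91


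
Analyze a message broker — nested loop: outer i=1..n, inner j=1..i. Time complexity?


Reasoning: triangle: n(n+1)/2 ~ n^2/2
Complexity: O(n^2)

O(n^2)


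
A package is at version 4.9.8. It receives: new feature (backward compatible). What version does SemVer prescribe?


Current: 4.9.8
Change category: 'new feature (backward compatible)' → minor bump
SemVer rule: minor bump → increment MINOR, reset PATCH to 0 (MAJOR unchanged)
New: 4.10.0

4.10.0


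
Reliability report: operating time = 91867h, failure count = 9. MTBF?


Formula: MTBF = Total operating time / Number of failures
MTBF = 91867 / 9
MTBF = 10207.44 hours

10207.44 hours


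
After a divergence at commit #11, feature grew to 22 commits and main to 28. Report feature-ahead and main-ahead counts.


Common ancestor: commit #11
feature commits after divergence: 22 - 11 = 11
main commits after divergence: 28 - 11 = 17
feature is 11 commits ahead of main
main is 17 commits ahead of feature

feature ahead: 11, main ahead: 17


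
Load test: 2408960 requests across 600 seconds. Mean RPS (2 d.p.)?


Formula: throughput = requests / seconds
throughput = 2408960 / 600
throughput = 4014.93 requests/second

4014.93 requests/second


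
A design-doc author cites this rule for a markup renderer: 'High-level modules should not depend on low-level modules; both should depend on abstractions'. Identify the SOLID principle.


This describes the Dependency Inversion Principle (DIP)

Dependency Inversion Principle (DIP)


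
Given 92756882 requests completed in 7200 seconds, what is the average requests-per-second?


Formula: throughput = requests / seconds
throughput = 92756882 / 7200
throughput = 12882.9 requests/second

12882.9 requests/second


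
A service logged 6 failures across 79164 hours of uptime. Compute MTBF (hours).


Formula: MTBF = Total operating time / Number of failures
MTBF = 79164 / 6
MTBF = 13194.0 hours

13194.0 hours


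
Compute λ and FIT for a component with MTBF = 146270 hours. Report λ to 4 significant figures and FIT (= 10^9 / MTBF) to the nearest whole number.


Formula: λ = 1 / MTBF; FIT = λ × 1e9 = 1e9 / MTBF
λ = 1 / 146270 ≈ 6.837e-06 failures/hour
FIT = 1e9 / 146270 ≈ 6837 failures per 1e9 hours (nearest whole number)

λ = 6.837e-06 /h, FIT = 6837


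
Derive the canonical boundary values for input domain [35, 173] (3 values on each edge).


Range: [35, 173]
Boundaries: just below min, min, min+1, max-1, max, just above max
Values: [34, 35, 36, 172, 173, 174]

[34, 35, 36, 172, 173, 174]


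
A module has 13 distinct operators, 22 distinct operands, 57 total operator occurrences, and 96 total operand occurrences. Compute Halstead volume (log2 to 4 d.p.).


Formula: V = N * log2(η), where N = N1 + N2 and η = η1 + η2
η = 13 + 22 = 35
N = 57 + 96 = 153
log2(35) ≈ 5.1293
V = 153 * 5.1293 = 784.78

784.78


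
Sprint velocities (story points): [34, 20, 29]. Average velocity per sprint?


Formula: Avg velocity = Total points / Number of sprints
Points: [34, 20, 29]
Sum = 34 + 20 + 29 = 83
Avg velocity = 83 / 3 = 27.67 points/sprint

27.67 points/sprint


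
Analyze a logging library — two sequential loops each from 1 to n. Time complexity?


Reasoning: sequential dominates: O(n) + O(n) = O(n)
Complexity: O(n)

O(n)


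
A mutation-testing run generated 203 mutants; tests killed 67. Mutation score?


Mutation score = killed / total * 100
Mutation score = 67 / 203 * 100
Mutation score = 33.0%

33.0%


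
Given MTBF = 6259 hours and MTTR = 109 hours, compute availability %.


Availability = MTBF / (MTBF + MTTR)
Availability = 6259 / (6259 + 109)
Availability = 6259 / 6368
Availability = 98.2883%

98.2883%


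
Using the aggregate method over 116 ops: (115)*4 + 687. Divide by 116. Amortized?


Formula: Amortized cost = Total cost / Operations
Total cost = (115 * 4) + (1 * 687)
Total cost = 460 + 687 = 1147
Amortized = 1147 / 116 = 9.8879

9.8879


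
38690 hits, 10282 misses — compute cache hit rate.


Formula: hit rate = hits / (hits + misses) * 100
hit rate = 38690 / (38690 + 10282) * 100
hit rate = 38690 / 48972 * 100
hit rate = 79.0%

79.0%


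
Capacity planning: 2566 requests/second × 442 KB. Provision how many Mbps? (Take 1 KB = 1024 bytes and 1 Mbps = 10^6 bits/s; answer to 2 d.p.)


Formula: Mbps = payload_bytes * RPS * 8 / 1e6
Payload per request = 442 KB = 442 * 1024 = 452608 bytes
Total bytes/sec = 452608 * 2566 = 1161392128
Total bits/sec = 1161392128 * 8 = 9291137024
Mbps = 9291137024 / 1e6 = 9291.14

9291.14 Mbps


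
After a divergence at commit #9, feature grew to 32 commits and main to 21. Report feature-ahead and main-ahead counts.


Common ancestor: commit #9
feature commits after divergence: 32 - 9 = 23
main commits after divergence: 21 - 9 = 12
feature is 23 commits ahead of main
main is 12 commits ahead of feature

feature ahead: 23, main ahead: 12


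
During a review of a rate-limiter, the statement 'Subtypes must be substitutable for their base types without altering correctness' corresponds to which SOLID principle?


This describes the Liskov Substitution Principle (LSP)

Liskov Substitution Principle (LSP)


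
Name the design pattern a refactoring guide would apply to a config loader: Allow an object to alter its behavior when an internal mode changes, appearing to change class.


This matches the State pattern

State


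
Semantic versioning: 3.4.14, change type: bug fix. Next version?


Current: 3.4.14
Change category: 'bug fix' → patch bump
SemVer rule: patch bump → increment PATCH (MAJOR and MINOR unchanged)
New: 3.4.15

3.4.15


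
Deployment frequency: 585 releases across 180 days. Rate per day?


Formula: deployments per day = releases / days
= 585 / 180
= 3.25 deploys/day
(equivalently, 22.75 deploys/week)

3.25 deploys/day


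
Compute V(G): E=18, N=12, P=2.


Formula: V(G) = E - N + 2P
V(G) = 18 - 12 + 2*2
V(G) = 6 + 4
V(G) = 10

10


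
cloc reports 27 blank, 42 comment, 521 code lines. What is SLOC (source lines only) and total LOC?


Total LOC = blank + comment + code
Total LOC = 27 + 42 + 521 = 590
SLOC (source only) = code = 521

Total LOC: 590, SLOC: 521


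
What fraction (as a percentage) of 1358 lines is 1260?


Coverage = covered / total * 100
Coverage = 1260 / 1358 * 100
Coverage = 92.78%

92.78%


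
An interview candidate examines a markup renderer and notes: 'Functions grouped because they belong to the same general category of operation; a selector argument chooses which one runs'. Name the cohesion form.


Reasoning: Grouped by category of activity, not by data or sequence
Type: Logical cohesion

Logical cohesion


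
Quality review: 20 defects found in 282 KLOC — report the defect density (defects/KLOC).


Defect density = defects / KLOC
Defect density = 20 / 282
Defect density = 0.071 defects/KLOC

0.071 defects/KLOC


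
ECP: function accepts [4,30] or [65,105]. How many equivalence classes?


Valid ranges: [4,30] and [65,105]
Class 1: x < 4 — invalid
Class 2: 4 ≤ x ≤ 30 — valid
Class 3: 30 < x < 65 — invalid (gap between ranges)
Class 4: 65 ≤ x ≤ 105 — valid
Class 5: x > 105 — invalid
Total equivalence classes: 5

5 equivalence classes


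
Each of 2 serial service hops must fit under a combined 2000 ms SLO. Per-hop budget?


Formula: per_stage = total_budget / stages
per_stage = 2000 / 2
per_stage = 1000.0 ms

1000.0 ms


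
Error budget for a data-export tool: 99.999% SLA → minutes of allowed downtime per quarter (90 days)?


Formula: allowed downtime = period * (100 - SLA) / 100
Period (quarter (90 days)) = 129600 minutes
Unavailability fraction = (100 - 99.999) / 100
Allowed downtime = 129600 * (100 - 99.999) / 100
Allowed downtime = 1.296 minutes

1.296 minutes


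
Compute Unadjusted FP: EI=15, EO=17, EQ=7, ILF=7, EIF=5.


UFP = EI*4 + EO*5 + EQ*4 + ILF*10 + EIF*7
UFP = 15*4 + 17*5 + 7*4 + 7*10 + 5*7
UFP = 60 + 85 + 28 + 70 + 35
UFP = 278

278


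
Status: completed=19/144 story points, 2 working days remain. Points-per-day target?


Formula: Required rate = Remaining points / Days left
Remaining = 144 - 19 = 125 points
Required rate = 125 / 2 = 62.5 points/day

62.5 points/day


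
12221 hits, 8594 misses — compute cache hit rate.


Formula: hit rate = hits / (hits + misses) * 100
hit rate = 12221 / (12221 + 8594) * 100
hit rate = 12221 / 20815 * 100
hit rate = 58.71%

58.71%


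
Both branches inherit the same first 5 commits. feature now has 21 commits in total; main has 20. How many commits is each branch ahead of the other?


Common ancestor: commit #5
feature commits after divergence: 21 - 5 = 16
main commits after divergence: 20 - 5 = 15
feature is 16 commits ahead of main
main is 15 commits ahead of feature

feature ahead: 16, main ahead: 15


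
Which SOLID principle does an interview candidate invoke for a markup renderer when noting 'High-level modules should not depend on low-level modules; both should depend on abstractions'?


This describes the Dependency Inversion Principle (DIP)

Dependency Inversion Principle (DIP)


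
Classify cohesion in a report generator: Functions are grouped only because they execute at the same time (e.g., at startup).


Reasoning: Related by timing only
Type: Temporal cohesion

Temporal cohesion


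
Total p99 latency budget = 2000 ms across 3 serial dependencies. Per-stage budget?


Formula: per_stage = total_budget / stages
per_stage = 2000 / 3
per_stage = 666.67 ms

666.67 ms


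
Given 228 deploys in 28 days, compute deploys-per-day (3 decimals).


Formula: deployments per day = releases / days
= 228 / 28
= 8.143 deploys/day
(equivalently, 57.0 deploys/week)

8.143 deploys/day


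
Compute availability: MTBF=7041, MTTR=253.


Availability = MTBF / (MTBF + MTTR)
Availability = 7041 / (7041 + 253)
Availability = 7041 / 7294
Availability = 96.5314%

96.5314%


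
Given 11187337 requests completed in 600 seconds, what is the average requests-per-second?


Formula: throughput = requests / seconds
throughput = 11187337 / 600
throughput = 18645.56 requests/second

18645.56 requests/second


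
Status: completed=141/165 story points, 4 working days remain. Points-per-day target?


Formula: Required rate = Remaining points / Days left
Remaining = 165 - 141 = 24 points
Required rate = 24 / 4 = 6.0 points/day

6.0 points/day


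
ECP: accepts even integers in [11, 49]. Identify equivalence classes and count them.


Constraint: even integers in [11, 49]
Class 1: x < 11 — out-of-range invalid
Class 2: x in [11,49] but odd — wrong type invalid
Class 3: x in [11,49] and even — valid
Class 4: x > 49 — out-of-range invalid
Total equivalence classes: 4

4 equivalence classes


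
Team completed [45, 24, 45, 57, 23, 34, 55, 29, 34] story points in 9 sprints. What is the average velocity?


Formula: Avg velocity = Total points / Number of sprints
Points: [45, 24, 45, 57, 23, 34, 55, 29, 34]
Sum = 45 + 24 + 45 + 57 + 23 + 34 + 55 + 29 + 34 = 346
Avg velocity = 346 / 9 = 38.44 points/sprint

38.44 points/sprint


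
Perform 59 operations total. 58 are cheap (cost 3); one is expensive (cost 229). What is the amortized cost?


Formula: Amortized cost = Total cost / Operations
Total cost = (58 * 3) + (1 * 229)
Total cost = 174 + 229 = 403
Amortized = 403 / 59 = 6.8305

6.8305


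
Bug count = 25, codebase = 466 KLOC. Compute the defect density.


Defect density = defects / KLOC
Defect density = 25 / 466
Defect density = 0.054 defects/KLOC

0.054 defects/KLOC


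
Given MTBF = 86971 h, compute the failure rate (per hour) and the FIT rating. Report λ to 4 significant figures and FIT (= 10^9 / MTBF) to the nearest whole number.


Formula: λ = 1 / MTBF; FIT = λ × 1e9 = 1e9 / MTBF
λ = 1 / 86971 ≈ 1.150e-05 failures/hour
FIT = 1e9 / 86971 ≈ 11498 failures per 1e9 hours (nearest whole number)

λ = 1.150e-05 /h, FIT = 11498


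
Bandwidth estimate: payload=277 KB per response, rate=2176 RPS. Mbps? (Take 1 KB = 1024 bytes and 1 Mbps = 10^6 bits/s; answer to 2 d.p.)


Formula: Mbps = payload_bytes * RPS * 8 / 1e6
Payload per request = 277 KB = 277 * 1024 = 283648 bytes
Total bytes/sec = 283648 * 2176 = 617218048
Total bits/sec = 617218048 * 8 = 4937744384
Mbps = 4937744384 / 1e6 = 4937.74

4937.74 Mbps


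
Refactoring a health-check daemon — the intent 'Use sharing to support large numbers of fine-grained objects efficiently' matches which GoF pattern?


This matches the Flyweight pattern

Flyweight


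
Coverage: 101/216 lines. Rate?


Coverage = covered / total * 100
Coverage = 101 / 216 * 100
Coverage = 46.76%

46.76%


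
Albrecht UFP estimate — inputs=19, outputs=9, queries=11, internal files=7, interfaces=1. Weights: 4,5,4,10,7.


UFP = EI*4 + EO*5 + EQ*4 + ILF*10 + EIF*7
UFP = 19*4 + 9*5 + 11*4 + 7*10 + 1*7
UFP = 76 + 45 + 44 + 70 + 7
UFP = 242

242


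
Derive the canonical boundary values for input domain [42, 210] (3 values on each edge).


Range: [42, 210]
Boundaries: just below min, min, min+1, max-1, max, just above max
Values: [41, 42, 43, 209, 210, 211]

[41, 42, 43, 209, 210, 211]


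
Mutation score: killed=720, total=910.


Mutation score = killed / total * 100
Mutation score = 720 / 910 * 100
Mutation score = 79.12%

79.12%


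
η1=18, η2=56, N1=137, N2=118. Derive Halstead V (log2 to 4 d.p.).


Formula: V = N * log2(η), where N = N1 + N2 and η = η1 + η2
η = 18 + 56 = 74
N = 137 + 118 = 255
log2(74) ≈ 6.2095
V = 255 * 6.2095 = 1583.42

1583.42


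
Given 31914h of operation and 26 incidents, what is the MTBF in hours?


Formula: MTBF = Total operating time / Number of failures
MTBF = 31914 / 26
MTBF = 1227.46 hours

1227.46 hours


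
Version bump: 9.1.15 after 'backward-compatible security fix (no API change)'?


Current: 9.1.15
Change category: 'backward-compatible security fix (no API change)' → patch bump
SemVer rule: patch bump → increment PATCH (MAJOR and MINOR unchanged)
New: 9.1.16

9.1.16
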